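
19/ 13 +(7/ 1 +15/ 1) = 305/ 13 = 23.46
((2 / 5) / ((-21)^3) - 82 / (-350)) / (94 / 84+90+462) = 108466 / 256121775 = 0.00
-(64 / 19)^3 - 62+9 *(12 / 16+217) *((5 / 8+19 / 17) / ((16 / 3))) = 32245688403 / 59700736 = 540.12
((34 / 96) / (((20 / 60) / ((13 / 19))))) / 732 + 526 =117049949 / 222528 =526.00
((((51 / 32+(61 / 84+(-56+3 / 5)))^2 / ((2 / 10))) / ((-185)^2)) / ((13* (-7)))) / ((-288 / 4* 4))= 31808365801 / 2025283792896000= 0.00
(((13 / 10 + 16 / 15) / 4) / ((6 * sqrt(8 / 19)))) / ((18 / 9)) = 71 * sqrt(38) / 5760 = 0.08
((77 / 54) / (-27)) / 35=-11 / 7290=-0.00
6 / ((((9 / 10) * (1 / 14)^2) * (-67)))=-3920 / 201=-19.50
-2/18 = -1/9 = -0.11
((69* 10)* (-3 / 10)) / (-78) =69 / 26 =2.65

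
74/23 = 3.22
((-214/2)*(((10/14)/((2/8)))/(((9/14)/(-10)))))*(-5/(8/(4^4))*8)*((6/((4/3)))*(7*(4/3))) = -766976000/3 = -255658666.67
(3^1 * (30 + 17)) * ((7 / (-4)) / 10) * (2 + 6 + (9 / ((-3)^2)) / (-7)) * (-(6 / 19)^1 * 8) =489.79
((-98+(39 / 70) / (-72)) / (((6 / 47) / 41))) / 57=-317286331 / 574560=-552.22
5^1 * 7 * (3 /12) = 35 /4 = 8.75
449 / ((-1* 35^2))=-449 / 1225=-0.37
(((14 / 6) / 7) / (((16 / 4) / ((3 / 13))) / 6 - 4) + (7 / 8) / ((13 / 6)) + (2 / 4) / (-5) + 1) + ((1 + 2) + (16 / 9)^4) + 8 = 37516241 / 1705860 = 21.99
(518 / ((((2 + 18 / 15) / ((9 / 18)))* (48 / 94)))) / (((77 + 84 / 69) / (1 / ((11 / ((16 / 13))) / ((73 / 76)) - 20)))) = -14598905 / 77050656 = -0.19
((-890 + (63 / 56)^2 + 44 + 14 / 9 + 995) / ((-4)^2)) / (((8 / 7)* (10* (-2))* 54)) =-612143 / 79626240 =-0.01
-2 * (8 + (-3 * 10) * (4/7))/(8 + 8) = 8/7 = 1.14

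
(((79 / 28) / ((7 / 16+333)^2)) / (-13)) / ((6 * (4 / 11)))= -632 / 706380675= -0.00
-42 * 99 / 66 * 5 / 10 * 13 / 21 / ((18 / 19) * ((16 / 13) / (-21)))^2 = -38862733 / 6144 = -6325.31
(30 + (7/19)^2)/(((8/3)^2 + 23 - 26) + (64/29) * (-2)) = -2839419/28519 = -99.56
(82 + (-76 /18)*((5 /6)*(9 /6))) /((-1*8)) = -9.59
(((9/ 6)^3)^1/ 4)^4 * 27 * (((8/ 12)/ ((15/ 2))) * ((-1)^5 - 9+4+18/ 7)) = -4.17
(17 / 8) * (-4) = -17 / 2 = -8.50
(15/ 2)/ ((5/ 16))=24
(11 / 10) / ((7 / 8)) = 44 / 35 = 1.26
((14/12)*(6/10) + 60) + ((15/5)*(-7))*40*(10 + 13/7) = -98993/10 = -9899.30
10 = 10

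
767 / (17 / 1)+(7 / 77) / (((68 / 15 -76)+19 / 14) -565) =1125264431 / 24940751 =45.12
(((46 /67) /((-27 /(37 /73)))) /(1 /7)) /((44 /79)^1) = -470603 /2905254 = -0.16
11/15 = 0.73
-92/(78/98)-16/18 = -13628/117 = -116.48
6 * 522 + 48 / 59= 184836 / 59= 3132.81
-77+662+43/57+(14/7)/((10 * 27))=1502479/2565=585.76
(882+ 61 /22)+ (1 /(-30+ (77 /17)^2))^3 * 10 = 400844345218585 /453053810462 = 884.76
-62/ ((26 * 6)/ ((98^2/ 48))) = -74431/ 936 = -79.52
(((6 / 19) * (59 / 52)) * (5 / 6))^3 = 25672375 / 964430272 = 0.03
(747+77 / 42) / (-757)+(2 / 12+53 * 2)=238858 / 2271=105.18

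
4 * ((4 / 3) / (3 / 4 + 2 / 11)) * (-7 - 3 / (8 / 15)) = -8888 / 123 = -72.26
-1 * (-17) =17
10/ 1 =10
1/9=0.11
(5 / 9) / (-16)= -5 / 144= -0.03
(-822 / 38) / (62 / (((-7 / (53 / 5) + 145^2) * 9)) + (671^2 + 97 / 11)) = -0.00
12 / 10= 6 / 5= 1.20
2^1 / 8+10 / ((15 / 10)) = 83 / 12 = 6.92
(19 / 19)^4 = 1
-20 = -20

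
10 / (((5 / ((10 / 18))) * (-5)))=-0.22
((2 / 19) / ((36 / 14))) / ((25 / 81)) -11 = -5162 / 475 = -10.87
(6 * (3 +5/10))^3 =9261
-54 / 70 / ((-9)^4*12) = -1 / 102060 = -0.00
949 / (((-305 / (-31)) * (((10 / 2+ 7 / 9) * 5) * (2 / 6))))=61101 / 6100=10.02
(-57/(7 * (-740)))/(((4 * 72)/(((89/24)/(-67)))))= -1691/799626240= -0.00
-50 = -50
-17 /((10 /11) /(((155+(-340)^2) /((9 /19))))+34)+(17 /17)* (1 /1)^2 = 27418507 /54837008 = 0.50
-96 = -96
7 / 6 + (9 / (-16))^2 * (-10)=-767 / 384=-2.00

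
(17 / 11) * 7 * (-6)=-714 / 11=-64.91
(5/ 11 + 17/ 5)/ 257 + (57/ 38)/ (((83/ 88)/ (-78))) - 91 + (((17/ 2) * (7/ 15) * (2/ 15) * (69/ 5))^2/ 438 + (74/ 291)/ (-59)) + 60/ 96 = -70897019394758145407/ 330844777894125000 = -214.29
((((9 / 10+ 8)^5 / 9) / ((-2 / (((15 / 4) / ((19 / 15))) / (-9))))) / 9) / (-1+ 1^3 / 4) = -151.18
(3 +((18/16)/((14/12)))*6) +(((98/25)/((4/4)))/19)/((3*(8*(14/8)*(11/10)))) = 385801/43890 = 8.79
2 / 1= 2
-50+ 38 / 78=-1931 / 39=-49.51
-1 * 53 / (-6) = 53 / 6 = 8.83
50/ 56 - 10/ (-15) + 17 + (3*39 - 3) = 11135/ 84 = 132.56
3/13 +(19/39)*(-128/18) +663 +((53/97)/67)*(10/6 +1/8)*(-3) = 12039403447/18249192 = 659.72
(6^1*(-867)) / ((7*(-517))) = 5202 / 3619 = 1.44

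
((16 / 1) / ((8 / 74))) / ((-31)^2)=148 / 961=0.15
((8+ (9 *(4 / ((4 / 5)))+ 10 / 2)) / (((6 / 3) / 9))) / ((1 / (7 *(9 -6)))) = 5481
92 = 92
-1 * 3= -3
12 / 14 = 6 / 7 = 0.86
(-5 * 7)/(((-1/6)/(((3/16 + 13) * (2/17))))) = 22155/68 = 325.81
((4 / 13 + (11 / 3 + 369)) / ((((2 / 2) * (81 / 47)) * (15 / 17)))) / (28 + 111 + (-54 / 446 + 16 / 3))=1.70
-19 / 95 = -1 / 5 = -0.20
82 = 82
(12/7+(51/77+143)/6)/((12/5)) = 29635/2772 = 10.69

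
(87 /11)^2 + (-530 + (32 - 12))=-54141 /121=-447.45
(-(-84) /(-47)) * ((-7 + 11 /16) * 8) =4242 /47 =90.26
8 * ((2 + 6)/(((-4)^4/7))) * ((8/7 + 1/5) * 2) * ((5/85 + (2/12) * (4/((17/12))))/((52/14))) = 2961/4420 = 0.67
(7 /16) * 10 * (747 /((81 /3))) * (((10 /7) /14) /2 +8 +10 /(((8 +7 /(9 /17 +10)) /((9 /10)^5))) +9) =124283497073 /57904000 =2146.37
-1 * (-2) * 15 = 30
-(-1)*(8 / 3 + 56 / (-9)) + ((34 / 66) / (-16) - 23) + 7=-31027 / 1584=-19.59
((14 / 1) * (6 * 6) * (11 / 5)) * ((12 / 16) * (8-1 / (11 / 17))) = 26838 / 5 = 5367.60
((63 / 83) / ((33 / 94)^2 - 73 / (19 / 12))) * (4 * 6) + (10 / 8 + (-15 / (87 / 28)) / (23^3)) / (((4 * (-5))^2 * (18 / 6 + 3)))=-3816455272063631 / 9645964124202880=-0.40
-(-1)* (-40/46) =-20/23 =-0.87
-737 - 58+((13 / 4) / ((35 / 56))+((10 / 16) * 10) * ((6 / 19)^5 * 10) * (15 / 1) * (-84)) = -12839914951 / 12380495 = -1037.11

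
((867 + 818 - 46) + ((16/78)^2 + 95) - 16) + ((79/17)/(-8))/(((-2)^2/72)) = 176612225/103428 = 1707.59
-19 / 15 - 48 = -49.27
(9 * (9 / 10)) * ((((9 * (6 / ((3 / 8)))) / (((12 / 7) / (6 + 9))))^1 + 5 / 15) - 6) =101601 / 10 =10160.10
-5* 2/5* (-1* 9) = 18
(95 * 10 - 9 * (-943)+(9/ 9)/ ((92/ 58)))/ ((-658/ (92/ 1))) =-434131/ 329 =-1319.55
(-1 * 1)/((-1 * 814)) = 1/814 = 0.00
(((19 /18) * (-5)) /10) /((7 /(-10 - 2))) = 19 /21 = 0.90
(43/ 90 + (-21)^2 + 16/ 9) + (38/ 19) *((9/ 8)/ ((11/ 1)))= 878051/ 1980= 443.46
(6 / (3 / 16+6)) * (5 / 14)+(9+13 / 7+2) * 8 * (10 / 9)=26480 / 231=114.63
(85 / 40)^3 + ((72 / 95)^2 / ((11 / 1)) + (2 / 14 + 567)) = 205223081981 / 355801600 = 576.79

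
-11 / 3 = -3.67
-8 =-8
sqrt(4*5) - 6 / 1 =-6+2*sqrt(5) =-1.53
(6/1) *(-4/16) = -3/2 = -1.50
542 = 542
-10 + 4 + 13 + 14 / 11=91 / 11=8.27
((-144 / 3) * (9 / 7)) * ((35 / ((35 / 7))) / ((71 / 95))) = -41040 / 71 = -578.03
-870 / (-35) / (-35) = -174 / 245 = -0.71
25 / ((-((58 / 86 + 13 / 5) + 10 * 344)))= -0.01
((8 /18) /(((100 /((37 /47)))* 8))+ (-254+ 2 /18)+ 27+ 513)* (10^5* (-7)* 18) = -169435259000 /47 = -3605005510.64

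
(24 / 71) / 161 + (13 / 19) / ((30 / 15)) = 149515 / 434378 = 0.34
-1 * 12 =-12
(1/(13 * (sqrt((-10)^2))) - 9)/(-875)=167/16250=0.01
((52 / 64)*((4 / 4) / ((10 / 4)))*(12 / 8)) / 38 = 39 / 3040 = 0.01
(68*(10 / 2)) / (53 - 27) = 170 / 13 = 13.08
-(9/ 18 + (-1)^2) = -3/ 2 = -1.50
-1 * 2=-2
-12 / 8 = -3 / 2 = -1.50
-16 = -16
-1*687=-687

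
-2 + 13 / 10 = -7 / 10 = -0.70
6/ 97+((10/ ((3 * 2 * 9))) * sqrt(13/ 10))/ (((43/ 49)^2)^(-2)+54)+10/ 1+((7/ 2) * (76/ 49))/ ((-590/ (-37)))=3418801 * sqrt(130)/ 10280522970+2083631/ 200305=10.41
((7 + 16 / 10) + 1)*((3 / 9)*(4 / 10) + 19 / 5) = 944 / 25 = 37.76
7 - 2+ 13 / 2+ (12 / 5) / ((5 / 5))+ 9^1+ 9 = 319 / 10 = 31.90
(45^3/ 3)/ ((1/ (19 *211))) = 121773375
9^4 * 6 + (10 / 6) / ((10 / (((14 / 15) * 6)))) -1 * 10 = 39356.93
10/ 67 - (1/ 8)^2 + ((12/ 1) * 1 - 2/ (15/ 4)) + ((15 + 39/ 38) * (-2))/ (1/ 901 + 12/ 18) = -16058065199/ 441170880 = -36.40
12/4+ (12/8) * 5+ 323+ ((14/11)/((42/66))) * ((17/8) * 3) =1385/4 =346.25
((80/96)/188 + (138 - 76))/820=69941/924960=0.08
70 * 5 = 350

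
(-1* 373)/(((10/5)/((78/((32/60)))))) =-218205/8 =-27275.62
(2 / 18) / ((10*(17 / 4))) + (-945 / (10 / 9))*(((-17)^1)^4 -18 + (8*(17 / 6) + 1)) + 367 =-54344883193 / 765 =-71039063.00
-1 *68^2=-4624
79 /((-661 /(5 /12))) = -395 /7932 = -0.05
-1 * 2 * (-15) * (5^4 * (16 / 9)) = 100000 / 3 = 33333.33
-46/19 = -2.42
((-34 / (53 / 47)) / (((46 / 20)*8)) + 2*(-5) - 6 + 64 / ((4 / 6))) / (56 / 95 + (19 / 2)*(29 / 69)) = 54447825 / 3183869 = 17.10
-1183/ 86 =-13.76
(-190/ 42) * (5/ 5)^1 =-95/ 21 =-4.52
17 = 17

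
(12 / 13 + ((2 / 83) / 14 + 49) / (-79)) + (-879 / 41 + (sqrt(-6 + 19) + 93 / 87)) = -14236932998 / 709460843 + sqrt(13) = -16.46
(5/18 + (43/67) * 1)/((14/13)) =14417/16884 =0.85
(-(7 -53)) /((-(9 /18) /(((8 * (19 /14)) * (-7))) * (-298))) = -3496 /149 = -23.46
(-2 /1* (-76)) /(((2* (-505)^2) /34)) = 0.01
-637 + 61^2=3084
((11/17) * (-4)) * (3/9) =-44/51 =-0.86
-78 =-78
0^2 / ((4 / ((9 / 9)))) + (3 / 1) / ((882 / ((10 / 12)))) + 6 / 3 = 3533 / 1764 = 2.00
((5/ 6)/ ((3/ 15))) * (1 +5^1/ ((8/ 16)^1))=275/ 6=45.83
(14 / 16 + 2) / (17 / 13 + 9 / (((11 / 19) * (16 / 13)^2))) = 105248 / 423559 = 0.25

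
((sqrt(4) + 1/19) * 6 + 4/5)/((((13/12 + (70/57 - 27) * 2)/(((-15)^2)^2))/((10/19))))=-100926000/14573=-6925.55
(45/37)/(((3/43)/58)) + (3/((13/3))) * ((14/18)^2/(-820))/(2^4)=57425844587/56796480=1011.08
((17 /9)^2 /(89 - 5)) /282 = 0.00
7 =7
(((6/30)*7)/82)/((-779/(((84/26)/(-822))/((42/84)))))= 49/284416795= 0.00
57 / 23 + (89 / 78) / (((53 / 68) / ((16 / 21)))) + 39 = 42523846 / 998361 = 42.59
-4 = -4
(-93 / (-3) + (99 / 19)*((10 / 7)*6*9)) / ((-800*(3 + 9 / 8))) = -57583 / 438900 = -0.13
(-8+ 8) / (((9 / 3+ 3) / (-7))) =0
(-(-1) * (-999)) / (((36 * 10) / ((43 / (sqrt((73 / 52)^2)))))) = -85.00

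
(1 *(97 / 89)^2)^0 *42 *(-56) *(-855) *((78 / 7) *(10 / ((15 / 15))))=224078400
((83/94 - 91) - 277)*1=-34509/94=-367.12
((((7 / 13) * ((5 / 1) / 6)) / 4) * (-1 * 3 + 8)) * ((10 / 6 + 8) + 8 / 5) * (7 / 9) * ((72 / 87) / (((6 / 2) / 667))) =73255 / 81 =904.38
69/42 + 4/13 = 355/182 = 1.95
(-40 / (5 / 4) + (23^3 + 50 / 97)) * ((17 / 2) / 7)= 20011465 / 1358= 14735.98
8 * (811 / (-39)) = -166.36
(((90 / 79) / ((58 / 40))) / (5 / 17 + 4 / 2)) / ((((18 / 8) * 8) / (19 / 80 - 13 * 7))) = -617185 / 357396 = -1.73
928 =928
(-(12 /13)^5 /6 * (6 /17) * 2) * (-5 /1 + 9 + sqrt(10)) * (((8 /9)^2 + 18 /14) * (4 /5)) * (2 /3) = -0.63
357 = 357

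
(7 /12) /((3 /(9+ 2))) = 77 /36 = 2.14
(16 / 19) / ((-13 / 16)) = -256 / 247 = -1.04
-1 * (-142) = 142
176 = 176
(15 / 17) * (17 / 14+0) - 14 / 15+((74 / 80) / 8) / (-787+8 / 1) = 0.14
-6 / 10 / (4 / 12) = -9 / 5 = -1.80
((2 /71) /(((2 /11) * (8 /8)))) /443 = 11 /31453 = 0.00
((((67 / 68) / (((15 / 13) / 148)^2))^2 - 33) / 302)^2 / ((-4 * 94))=-14780859132929536725776689628641 / 7340531197997587500000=-2013595301.79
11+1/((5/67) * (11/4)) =873/55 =15.87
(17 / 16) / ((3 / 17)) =289 / 48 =6.02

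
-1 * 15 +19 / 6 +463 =2707 / 6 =451.17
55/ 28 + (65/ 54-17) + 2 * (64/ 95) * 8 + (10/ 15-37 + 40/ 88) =-30756941/ 790020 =-38.93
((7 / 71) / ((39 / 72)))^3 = 4741632 / 786330467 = 0.01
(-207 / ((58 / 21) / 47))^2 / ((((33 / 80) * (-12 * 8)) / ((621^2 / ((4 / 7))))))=-62601354703767915 / 296032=-211468201761.19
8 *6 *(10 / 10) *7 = 336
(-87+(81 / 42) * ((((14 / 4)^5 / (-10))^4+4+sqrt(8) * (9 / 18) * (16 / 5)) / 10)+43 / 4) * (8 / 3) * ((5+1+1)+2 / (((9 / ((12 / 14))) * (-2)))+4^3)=142944 * sqrt(2) / 1225+3207723496257300396203 / 11560550400000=277471685.43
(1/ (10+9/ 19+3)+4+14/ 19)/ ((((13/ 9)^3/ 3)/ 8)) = 51177987/ 1335776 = 38.31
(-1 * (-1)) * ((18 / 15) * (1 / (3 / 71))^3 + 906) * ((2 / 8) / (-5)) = -189148 / 225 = -840.66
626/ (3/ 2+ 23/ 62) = 9703/ 29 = 334.59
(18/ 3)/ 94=3/ 47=0.06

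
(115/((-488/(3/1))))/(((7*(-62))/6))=1035/105896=0.01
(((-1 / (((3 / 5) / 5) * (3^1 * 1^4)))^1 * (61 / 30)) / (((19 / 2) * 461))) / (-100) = 0.00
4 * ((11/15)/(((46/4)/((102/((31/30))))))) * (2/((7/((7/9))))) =11968/2139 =5.60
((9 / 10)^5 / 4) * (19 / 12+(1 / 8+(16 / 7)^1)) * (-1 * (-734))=4847076531 / 11200000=432.77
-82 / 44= -41 / 22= -1.86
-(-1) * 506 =506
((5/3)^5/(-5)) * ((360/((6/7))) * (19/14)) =-118750/81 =-1466.05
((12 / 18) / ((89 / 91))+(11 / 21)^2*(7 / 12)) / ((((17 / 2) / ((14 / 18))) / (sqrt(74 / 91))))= 56633*sqrt(6734) / 66913938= 0.07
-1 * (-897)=897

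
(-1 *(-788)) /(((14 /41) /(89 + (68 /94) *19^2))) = 808043.70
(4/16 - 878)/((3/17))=-59687/12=-4973.92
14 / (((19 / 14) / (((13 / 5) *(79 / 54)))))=100646 / 2565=39.24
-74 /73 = -1.01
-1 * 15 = -15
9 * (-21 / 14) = -27 / 2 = -13.50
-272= -272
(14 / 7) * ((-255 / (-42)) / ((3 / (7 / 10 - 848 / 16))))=-8891 / 42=-211.69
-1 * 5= -5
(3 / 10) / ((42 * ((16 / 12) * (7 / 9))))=27 / 3920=0.01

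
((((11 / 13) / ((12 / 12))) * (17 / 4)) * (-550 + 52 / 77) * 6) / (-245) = 1078599 / 22295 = 48.38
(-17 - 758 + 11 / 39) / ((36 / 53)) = -800671 / 702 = -1140.56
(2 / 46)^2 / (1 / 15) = 0.03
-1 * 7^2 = -49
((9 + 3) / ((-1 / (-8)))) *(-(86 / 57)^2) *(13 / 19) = -3076736 / 20577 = -149.52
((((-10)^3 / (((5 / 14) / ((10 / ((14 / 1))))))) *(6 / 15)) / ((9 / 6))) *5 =-8000 / 3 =-2666.67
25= 25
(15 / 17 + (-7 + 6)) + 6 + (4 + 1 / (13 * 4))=8753 / 884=9.90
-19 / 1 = -19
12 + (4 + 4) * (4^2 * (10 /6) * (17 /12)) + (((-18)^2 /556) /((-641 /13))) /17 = 4283514047 /13632147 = 314.22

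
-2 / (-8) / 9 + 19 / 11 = 695 / 396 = 1.76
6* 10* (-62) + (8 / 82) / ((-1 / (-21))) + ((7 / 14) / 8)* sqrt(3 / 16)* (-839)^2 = -152436 / 41 + 703921* sqrt(3) / 64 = 15332.47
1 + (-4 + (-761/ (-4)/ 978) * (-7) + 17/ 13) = -155315/ 50856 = -3.05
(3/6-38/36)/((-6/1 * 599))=5/32346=0.00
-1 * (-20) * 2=40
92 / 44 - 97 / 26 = -469 / 286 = -1.64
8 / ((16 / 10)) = 5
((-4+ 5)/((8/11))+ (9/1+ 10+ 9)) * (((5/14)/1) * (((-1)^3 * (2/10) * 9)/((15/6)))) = -423/56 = -7.55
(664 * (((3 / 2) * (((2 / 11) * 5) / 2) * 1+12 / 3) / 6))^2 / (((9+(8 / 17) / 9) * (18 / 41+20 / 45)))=916929440946 / 27316355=33567.05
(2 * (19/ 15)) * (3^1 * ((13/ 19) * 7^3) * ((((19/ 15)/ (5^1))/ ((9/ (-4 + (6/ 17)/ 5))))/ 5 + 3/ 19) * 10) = 13199549636/ 5450625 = 2421.66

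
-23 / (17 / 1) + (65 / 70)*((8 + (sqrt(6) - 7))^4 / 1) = 26*sqrt(6) + 15811 / 238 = 130.12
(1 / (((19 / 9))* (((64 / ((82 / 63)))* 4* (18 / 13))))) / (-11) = -533 / 3370752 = -0.00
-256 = -256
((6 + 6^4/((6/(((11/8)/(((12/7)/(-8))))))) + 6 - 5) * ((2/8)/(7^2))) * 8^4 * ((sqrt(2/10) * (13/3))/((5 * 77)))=-2622464 * sqrt(5)/40425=-145.06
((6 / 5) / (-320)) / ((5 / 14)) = -21 / 2000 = -0.01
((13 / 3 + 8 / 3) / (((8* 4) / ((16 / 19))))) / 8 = 7 / 304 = 0.02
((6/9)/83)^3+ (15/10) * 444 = 10281873842/15438249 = 666.00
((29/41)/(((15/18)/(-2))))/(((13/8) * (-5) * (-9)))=-928/39975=-0.02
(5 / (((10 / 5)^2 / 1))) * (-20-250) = -675 / 2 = -337.50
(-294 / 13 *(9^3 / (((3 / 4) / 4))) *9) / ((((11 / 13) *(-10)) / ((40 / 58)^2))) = 44482.32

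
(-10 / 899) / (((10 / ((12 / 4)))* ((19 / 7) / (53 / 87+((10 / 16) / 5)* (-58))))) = 16177 / 1981396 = 0.01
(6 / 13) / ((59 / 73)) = 438 / 767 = 0.57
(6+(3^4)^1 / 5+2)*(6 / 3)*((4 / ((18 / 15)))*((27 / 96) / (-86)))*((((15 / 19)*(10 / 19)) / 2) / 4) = -27225 / 993472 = -0.03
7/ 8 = 0.88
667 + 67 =734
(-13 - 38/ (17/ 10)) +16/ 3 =-1531/ 51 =-30.02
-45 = -45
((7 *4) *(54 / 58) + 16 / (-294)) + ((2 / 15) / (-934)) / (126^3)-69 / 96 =41117440794139 / 1625465530080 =25.30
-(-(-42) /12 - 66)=125 /2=62.50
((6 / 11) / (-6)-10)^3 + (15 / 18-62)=-8694263 / 7986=-1088.69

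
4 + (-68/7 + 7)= 9/7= 1.29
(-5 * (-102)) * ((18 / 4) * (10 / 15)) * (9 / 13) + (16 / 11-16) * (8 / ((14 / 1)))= 1051970 / 1001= 1050.92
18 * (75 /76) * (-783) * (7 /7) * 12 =-3171150 /19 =-166902.63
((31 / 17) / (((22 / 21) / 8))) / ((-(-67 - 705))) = 651 / 36091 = 0.02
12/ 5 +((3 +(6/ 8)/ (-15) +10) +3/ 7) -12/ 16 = 526/ 35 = 15.03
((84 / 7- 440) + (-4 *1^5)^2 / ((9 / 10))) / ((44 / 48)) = -14768 / 33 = -447.52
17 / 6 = 2.83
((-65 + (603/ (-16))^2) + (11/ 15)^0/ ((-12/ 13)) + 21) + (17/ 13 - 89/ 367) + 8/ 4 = 5050375745/ 3664128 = 1378.33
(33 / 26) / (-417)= -0.00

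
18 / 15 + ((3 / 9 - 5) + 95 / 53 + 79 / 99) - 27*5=-3564713 / 26235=-135.88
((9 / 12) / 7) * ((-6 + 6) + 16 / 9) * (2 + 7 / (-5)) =0.11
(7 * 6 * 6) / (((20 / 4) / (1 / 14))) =3.60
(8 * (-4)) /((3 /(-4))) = 42.67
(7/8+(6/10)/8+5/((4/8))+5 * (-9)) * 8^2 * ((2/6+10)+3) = -29056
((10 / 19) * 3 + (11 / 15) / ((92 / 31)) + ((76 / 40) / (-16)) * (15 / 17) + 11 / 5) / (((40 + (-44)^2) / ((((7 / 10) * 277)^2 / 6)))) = 52571926841693 / 4227754752000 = 12.43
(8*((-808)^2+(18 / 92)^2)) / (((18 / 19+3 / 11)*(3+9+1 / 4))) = 461960325992 / 1321971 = 349448.15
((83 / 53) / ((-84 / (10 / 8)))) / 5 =-83 / 17808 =-0.00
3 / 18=1 / 6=0.17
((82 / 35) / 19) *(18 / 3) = 492 / 665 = 0.74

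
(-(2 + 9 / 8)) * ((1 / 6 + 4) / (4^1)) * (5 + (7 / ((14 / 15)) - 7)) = -6875 / 384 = -17.90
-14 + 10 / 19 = -256 / 19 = -13.47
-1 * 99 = -99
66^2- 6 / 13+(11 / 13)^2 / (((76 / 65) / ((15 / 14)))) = 4634991 / 1064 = 4356.19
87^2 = 7569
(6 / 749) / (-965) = -6 / 722785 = -0.00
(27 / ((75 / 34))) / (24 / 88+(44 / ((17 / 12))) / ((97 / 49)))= 616726 / 804275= 0.77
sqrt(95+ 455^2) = 4 * sqrt(12945) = 455.10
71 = 71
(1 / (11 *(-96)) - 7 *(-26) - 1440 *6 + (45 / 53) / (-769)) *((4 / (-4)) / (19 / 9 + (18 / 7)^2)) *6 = 160536024223533 / 27595423504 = 5817.49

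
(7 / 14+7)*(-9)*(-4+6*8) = -2970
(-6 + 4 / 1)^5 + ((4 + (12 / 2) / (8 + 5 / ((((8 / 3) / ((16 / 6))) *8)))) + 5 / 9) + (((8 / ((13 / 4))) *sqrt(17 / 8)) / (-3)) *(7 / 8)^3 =-5537 / 207 - 343 *sqrt(34) / 2496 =-27.55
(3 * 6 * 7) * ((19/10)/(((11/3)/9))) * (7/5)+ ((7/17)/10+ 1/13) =100009341/121550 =822.78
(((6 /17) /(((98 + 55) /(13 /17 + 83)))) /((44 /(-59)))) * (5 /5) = -42008 /162129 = -0.26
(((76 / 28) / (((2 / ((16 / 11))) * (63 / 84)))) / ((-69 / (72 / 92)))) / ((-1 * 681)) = 1216 / 27739173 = 0.00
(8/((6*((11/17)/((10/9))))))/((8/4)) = 340/297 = 1.14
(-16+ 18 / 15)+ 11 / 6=-389 / 30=-12.97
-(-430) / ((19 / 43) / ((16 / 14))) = 147920 / 133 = 1112.18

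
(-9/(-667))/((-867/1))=-3/192763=-0.00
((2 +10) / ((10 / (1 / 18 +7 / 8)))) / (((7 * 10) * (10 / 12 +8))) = 67 / 37100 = 0.00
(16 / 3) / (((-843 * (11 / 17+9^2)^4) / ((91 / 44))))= -7600411 / 25813053864328896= -0.00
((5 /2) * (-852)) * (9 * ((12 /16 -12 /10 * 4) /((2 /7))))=1086939 /4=271734.75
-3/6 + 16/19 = 13/38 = 0.34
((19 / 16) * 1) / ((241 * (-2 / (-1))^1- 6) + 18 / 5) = 95 / 38368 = 0.00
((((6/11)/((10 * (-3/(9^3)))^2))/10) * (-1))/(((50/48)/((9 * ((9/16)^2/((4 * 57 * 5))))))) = -129140163/1672000000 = -0.08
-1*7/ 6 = -7/ 6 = -1.17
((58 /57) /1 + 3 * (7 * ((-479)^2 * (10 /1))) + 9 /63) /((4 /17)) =326822651501 /1596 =204776097.43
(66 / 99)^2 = 4 / 9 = 0.44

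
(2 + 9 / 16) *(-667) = -27347 / 16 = -1709.19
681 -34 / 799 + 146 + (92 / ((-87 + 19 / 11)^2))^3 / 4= 1654543036881549659997 / 2000759582314528028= 826.96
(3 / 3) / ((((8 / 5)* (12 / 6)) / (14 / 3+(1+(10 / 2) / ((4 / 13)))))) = 1315 / 192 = 6.85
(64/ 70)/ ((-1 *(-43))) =32/ 1505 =0.02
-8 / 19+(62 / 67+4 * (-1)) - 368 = -472914 / 1273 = -371.50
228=228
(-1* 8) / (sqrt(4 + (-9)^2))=-8* sqrt(85) / 85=-0.87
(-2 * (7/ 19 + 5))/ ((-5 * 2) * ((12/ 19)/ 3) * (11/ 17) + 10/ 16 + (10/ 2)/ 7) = 194208/ 415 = 467.97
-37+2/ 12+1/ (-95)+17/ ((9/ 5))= -46853/ 1710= -27.40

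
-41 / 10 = -4.10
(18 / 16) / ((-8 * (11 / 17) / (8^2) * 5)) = -153 / 55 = -2.78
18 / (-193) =-18 / 193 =-0.09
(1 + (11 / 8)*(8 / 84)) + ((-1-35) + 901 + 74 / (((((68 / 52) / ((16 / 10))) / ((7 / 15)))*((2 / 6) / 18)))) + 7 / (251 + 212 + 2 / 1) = 3483652169 / 1106700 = 3147.78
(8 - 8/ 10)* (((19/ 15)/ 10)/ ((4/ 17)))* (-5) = -969/ 50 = -19.38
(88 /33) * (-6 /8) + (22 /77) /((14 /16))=-82 /49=-1.67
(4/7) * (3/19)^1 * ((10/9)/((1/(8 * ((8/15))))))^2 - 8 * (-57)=458.03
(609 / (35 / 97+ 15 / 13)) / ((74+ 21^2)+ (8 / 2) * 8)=767949 / 1044770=0.74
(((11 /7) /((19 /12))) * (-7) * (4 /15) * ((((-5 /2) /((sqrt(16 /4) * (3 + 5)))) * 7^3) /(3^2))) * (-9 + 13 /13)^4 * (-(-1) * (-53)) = -409536512 /171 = -2394950.36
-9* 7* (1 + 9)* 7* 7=-30870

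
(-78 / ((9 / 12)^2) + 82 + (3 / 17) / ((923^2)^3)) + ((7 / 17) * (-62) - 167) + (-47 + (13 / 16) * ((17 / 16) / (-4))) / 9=-24648521463247848663544661 / 96872742205299740279808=-254.44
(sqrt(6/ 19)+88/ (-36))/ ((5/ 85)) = -374/ 9+17 * sqrt(114)/ 19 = -32.00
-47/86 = -0.55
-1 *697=-697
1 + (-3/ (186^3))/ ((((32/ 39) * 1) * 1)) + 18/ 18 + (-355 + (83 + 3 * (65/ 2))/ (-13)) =-109123718185/ 297433344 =-366.88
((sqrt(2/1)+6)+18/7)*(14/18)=7*sqrt(2)/9+20/3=7.77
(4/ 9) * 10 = 40/ 9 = 4.44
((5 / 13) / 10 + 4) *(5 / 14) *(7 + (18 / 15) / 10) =10.27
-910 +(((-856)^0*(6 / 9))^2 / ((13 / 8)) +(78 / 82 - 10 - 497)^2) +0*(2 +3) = 50187179690 / 196677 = 255175.64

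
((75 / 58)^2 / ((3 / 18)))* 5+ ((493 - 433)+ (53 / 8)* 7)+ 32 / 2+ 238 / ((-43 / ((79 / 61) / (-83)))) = 252851597707 / 1464746152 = 172.62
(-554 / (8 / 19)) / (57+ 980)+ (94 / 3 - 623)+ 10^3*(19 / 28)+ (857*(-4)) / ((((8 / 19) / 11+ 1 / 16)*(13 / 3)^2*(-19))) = 897837547697 / 4961061924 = 180.98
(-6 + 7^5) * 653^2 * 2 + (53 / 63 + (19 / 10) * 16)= 4513381503511 / 315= 14328195249.24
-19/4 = -4.75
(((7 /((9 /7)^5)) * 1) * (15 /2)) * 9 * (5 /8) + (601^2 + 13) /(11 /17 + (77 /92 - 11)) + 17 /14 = -46022499170281 /1215167184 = -37873.39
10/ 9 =1.11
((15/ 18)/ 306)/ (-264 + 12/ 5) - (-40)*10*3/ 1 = 2881785575/ 2401488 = 1200.00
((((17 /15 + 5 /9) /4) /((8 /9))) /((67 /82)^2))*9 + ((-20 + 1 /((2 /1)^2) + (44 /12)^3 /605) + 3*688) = 994220905 /484812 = 2050.73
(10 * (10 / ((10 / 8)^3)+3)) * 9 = 3654 / 5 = 730.80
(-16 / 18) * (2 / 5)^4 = -128 / 5625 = -0.02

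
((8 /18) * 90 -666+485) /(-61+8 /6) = 423 /179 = 2.36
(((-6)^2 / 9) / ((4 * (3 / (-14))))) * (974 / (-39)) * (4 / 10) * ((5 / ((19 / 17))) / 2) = 231812 / 2223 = 104.28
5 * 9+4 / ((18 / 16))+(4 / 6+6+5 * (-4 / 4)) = 452 / 9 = 50.22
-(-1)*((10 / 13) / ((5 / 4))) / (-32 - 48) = -1 / 130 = -0.01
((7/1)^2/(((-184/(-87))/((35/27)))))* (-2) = -49735/828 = -60.07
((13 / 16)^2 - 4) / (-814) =855 / 208384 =0.00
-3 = -3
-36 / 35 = -1.03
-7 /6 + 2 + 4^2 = 101 /6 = 16.83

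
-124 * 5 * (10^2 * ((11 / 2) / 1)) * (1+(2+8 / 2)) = -2387000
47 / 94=1 / 2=0.50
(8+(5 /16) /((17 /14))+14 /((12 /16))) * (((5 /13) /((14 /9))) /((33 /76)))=80275 /5236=15.33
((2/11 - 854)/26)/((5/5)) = -32.84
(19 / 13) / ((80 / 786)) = 7467 / 520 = 14.36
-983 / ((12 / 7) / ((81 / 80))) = -185787 / 320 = -580.58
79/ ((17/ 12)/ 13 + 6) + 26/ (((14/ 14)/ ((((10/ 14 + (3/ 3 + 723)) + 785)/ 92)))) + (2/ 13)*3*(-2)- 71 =733359465/ 1994629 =367.67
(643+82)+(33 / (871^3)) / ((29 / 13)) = 1068678610708 / 1474039463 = 725.00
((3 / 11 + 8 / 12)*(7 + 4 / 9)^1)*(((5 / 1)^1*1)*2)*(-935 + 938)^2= 20770 / 33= 629.39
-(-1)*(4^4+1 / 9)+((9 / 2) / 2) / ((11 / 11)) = 9301 / 36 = 258.36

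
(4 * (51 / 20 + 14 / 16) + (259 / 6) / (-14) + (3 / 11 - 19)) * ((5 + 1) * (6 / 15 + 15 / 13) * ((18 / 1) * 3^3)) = -131378679 / 3575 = -36749.28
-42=-42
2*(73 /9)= 146 /9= 16.22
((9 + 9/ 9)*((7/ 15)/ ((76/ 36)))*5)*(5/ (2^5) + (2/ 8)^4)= 4305/ 2432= 1.77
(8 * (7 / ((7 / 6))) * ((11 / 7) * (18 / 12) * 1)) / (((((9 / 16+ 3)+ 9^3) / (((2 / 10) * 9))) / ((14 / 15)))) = 25344 / 97675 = 0.26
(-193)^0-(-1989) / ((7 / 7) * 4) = 1993 / 4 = 498.25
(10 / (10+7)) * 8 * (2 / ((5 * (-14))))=-16 / 119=-0.13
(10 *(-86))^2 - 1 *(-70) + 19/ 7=5177709/ 7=739672.71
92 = 92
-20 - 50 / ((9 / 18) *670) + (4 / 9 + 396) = 226906 / 603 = 376.30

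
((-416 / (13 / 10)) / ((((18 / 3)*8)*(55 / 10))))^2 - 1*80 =-85520 / 1089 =-78.53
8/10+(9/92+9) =4553/460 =9.90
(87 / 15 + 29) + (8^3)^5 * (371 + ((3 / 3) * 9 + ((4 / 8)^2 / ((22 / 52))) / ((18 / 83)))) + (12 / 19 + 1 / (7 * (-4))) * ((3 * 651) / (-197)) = 99797891887732489410307 / 7411140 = 13465929922755809.42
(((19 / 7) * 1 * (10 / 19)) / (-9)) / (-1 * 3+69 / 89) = 445 / 6237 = 0.07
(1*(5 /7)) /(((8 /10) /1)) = 25 /28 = 0.89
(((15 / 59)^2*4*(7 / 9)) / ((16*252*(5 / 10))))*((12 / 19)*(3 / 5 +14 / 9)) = 485 / 3571506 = 0.00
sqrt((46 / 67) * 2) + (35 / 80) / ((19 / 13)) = 91 / 304 + 2 * sqrt(1541) / 67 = 1.47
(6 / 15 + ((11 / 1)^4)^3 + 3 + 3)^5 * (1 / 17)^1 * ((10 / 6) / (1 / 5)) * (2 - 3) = -951505123576633284548680832472173697466429890094816330162966441957 / 6375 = -149255705659079730909597000000000000000000000000000000000000000.00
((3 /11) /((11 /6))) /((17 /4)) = 72 /2057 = 0.04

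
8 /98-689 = -33757 /49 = -688.92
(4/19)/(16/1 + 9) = 4/475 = 0.01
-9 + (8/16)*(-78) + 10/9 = -422/9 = -46.89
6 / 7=0.86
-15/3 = -5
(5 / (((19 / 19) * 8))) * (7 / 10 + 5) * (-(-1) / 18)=19 / 96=0.20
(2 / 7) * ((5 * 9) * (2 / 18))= 10 / 7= 1.43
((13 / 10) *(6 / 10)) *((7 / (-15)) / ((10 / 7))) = -637 / 2500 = -0.25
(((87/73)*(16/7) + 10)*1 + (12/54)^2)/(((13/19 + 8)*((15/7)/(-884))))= -8880145976/14634675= -606.79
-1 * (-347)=347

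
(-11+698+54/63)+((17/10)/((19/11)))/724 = 662352709/962920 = 687.86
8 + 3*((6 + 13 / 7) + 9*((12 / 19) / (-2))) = 23.05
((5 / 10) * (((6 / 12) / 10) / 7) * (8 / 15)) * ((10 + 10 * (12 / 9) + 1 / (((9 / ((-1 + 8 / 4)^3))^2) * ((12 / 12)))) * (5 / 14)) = 1891 / 119070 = 0.02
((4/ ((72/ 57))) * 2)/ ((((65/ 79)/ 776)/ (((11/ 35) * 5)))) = 12812536/ 1365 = 9386.47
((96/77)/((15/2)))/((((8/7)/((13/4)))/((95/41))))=494/451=1.10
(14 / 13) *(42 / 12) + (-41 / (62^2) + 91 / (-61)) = 2.27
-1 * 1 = -1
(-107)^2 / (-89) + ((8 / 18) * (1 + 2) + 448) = 320.69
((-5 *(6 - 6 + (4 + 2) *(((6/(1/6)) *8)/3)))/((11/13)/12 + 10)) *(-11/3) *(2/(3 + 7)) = 329472/1571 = 209.72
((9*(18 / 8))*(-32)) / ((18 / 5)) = -180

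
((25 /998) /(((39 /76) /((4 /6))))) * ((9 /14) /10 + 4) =54055 /408681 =0.13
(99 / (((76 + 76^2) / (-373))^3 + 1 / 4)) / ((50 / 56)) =-575413057296 / 20039405642875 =-0.03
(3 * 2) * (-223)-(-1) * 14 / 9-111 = -13027 / 9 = -1447.44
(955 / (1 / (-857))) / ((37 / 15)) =-12276525 / 37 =-331797.97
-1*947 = -947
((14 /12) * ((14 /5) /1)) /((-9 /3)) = -1.09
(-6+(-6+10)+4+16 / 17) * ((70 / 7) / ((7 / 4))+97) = 35950 / 119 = 302.10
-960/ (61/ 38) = -36480/ 61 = -598.03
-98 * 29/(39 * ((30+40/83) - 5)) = -235886/82485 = -2.86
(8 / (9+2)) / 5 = 8 / 55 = 0.15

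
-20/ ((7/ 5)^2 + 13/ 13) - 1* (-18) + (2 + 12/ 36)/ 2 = 2755/ 222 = 12.41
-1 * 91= -91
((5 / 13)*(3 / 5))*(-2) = -6 / 13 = -0.46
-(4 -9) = 5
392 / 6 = 65.33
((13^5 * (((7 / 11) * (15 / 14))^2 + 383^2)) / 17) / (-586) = -26360949397393 / 4821608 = -5467252.71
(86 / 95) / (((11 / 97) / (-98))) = -817516 / 1045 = -782.31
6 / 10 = 3 / 5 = 0.60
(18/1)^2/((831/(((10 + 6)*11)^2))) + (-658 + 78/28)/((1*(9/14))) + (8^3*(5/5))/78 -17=358042546/32409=11047.63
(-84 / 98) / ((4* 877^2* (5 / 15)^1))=-9 / 10767806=-0.00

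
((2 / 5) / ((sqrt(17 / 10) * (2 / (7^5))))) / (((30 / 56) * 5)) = 470596 * sqrt(170) / 6375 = 962.48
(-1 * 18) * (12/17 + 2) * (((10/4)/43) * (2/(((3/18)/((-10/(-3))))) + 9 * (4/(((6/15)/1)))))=-269100/731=-368.13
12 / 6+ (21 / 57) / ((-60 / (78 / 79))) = 29929 / 15010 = 1.99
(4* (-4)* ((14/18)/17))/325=-112/49725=-0.00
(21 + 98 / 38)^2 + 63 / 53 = 10660055 / 19133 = 557.16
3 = 3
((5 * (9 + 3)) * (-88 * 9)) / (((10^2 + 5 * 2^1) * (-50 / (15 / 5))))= 648 / 25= 25.92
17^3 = 4913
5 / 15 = 1 / 3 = 0.33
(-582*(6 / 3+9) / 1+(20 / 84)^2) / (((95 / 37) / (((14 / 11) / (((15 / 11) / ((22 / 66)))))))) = -208921018 / 269325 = -775.72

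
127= 127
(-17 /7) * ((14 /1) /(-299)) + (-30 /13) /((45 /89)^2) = -359776 /40365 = -8.91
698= 698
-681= -681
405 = 405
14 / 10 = 7 / 5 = 1.40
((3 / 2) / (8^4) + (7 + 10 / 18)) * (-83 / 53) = -11.83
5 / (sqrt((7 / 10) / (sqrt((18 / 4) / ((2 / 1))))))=5*sqrt(105) / 7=7.32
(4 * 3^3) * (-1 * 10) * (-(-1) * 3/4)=-810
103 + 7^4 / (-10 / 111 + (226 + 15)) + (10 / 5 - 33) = 2191863 / 26741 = 81.97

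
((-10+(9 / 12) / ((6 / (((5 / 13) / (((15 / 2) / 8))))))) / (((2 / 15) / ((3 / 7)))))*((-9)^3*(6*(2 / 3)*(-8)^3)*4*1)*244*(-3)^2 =-38163025428480 / 91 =-419373905807.47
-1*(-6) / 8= 3 / 4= 0.75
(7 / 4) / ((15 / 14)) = 49 / 30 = 1.63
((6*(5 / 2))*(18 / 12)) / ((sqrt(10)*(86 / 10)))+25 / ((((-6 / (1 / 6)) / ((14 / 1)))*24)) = -175 / 432+45*sqrt(10) / 172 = 0.42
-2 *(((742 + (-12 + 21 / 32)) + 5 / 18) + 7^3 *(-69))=6605587 / 144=45872.13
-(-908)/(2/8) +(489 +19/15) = 61834/15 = 4122.27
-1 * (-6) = 6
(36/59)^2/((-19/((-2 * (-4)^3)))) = -165888/66139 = -2.51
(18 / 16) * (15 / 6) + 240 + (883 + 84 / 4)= 18349 / 16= 1146.81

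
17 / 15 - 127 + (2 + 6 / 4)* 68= 1682 / 15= 112.13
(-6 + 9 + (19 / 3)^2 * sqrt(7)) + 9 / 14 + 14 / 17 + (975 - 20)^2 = 361 * sqrt(7) / 9 + 217063013 / 238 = 912135.59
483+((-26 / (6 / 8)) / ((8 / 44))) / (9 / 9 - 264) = 381659 / 789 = 483.72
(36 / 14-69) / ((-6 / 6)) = 465 / 7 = 66.43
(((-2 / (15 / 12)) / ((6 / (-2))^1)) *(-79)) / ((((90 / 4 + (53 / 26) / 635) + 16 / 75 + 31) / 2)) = -10434320 / 6651451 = -1.57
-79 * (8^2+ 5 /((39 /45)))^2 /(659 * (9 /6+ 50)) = -129978542 /11471213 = -11.33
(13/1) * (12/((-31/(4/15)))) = -208/155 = -1.34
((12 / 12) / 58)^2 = 1 / 3364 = 0.00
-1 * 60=-60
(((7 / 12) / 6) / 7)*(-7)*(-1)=7 / 72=0.10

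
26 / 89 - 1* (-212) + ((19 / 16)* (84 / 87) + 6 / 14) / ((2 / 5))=31253011 / 144536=216.23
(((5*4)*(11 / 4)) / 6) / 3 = 3.06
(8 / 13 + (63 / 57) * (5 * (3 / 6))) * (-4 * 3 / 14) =-2.90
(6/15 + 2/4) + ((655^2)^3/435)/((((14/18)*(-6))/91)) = -513288053716038932/145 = -3539917611834751.26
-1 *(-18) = 18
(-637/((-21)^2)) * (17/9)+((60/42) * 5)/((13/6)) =4189/7371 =0.57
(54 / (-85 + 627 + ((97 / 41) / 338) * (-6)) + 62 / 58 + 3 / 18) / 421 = 872478689 / 275085398658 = 0.00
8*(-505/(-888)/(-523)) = -505/58053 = -0.01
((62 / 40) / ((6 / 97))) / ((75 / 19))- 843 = -7529867 / 9000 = -836.65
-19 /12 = -1.58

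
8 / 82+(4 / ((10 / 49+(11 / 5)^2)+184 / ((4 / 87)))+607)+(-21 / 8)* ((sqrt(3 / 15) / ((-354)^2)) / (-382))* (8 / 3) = 7* sqrt(5) / 239353560+122180885339 / 201253789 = 607.10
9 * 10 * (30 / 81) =33.33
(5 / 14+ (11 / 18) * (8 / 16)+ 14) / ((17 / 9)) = 3695 / 476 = 7.76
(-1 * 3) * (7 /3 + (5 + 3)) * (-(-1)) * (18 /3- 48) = 1302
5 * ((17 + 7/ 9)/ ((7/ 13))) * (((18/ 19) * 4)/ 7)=83200/ 931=89.37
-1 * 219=-219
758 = 758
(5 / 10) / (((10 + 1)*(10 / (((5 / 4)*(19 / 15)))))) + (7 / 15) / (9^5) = 1123163 / 155889360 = 0.01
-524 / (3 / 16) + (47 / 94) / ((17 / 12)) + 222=-131188 / 51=-2572.31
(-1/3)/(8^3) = -1/1536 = -0.00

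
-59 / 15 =-3.93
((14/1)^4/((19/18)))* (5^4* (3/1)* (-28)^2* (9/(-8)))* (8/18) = -508243680000/19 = -26749667368.42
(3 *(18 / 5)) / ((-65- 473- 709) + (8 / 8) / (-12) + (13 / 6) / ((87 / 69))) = -18792 / 2166935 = -0.01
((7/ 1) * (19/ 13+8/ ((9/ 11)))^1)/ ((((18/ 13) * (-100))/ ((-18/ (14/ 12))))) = 263/ 30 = 8.77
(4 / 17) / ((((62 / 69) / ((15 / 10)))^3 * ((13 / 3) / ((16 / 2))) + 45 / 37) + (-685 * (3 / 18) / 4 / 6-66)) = -63010654272 / 18591497904005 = -0.00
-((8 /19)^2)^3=-262144 /47045881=-0.01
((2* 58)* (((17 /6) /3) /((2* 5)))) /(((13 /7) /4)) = 13804 /585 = 23.60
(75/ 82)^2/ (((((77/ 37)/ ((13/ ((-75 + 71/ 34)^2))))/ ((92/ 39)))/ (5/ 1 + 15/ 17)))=293250000/ 21498579641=0.01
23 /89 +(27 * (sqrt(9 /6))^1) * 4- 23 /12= -1771 /1068 +54 * sqrt(6)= 130.61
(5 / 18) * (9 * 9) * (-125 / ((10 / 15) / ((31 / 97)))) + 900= -173925 / 388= -448.26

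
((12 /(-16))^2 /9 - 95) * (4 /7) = -217 /4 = -54.25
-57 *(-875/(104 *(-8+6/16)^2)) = 399000/48373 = 8.25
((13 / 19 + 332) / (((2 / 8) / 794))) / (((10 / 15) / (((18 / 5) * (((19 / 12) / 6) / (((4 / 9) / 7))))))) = 474283593 / 20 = 23714179.65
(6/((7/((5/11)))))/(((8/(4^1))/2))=30/77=0.39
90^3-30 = 728970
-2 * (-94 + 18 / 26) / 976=1213 / 6344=0.19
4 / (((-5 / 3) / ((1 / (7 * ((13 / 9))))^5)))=-708588 / 31201607255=-0.00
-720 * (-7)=5040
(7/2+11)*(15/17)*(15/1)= 6525/34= 191.91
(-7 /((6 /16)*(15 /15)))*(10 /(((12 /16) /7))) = -15680 /9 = -1742.22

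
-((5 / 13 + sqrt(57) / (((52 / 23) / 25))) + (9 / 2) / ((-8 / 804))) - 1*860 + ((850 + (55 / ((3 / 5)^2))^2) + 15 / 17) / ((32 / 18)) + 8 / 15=1050220667 / 79560 - 575*sqrt(57) / 52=13116.88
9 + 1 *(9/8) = 81/8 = 10.12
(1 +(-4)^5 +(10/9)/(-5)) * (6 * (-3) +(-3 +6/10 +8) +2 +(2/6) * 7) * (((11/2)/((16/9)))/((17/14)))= 85800253/4080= 21029.47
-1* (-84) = 84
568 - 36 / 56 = 567.36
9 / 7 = 1.29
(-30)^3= -27000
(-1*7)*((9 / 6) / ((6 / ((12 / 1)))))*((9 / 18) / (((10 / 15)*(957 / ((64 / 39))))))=-112 / 4147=-0.03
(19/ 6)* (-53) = -167.83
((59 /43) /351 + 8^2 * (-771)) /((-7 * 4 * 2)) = 744748933 /845208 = 881.14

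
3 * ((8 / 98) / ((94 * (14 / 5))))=0.00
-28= -28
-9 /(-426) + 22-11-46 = -4967 /142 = -34.98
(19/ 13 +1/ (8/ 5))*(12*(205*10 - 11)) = 1327389/ 26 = 51053.42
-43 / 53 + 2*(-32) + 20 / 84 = -71870 / 1113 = -64.57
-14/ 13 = -1.08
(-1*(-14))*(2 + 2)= 56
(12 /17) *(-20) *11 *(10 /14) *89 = -1174800 /119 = -9872.27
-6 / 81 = -2 / 27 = -0.07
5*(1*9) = 45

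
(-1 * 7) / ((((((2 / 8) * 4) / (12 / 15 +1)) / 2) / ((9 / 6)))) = -189 / 5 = -37.80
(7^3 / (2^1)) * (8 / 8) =343 / 2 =171.50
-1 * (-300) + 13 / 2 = 613 / 2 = 306.50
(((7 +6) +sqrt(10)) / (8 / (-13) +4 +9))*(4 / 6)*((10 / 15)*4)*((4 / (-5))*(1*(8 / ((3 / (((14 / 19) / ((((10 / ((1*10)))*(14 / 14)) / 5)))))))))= -173056 / 11799-13312*sqrt(10) / 11799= -18.23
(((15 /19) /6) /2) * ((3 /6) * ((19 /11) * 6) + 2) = 395 /836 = 0.47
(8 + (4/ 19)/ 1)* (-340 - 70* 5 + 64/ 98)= -5269368/ 931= -5659.90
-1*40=-40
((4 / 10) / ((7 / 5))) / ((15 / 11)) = 22 / 105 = 0.21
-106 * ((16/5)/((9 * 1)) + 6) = -30316/45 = -673.69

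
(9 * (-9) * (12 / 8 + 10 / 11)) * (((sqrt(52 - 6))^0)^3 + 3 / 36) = -18603 / 88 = -211.40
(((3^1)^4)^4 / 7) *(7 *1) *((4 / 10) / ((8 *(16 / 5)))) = 43046721 / 64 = 672605.02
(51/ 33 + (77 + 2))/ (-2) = -443/ 11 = -40.27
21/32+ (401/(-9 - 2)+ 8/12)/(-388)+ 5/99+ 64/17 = 23840903/5224032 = 4.56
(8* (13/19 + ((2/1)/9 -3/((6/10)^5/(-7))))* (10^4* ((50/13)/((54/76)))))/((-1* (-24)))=417020000000/85293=4889264.07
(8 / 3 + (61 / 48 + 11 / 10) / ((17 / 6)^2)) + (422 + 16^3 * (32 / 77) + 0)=2840189237 / 1335180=2127.20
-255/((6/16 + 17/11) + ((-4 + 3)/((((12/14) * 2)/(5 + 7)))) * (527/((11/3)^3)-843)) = -2715240/62057473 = -0.04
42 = 42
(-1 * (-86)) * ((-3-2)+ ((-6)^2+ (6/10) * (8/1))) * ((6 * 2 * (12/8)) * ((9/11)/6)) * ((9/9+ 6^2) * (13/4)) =99960939/110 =908735.81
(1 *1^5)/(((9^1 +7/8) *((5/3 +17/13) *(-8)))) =-39/9164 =-0.00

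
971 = 971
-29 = -29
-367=-367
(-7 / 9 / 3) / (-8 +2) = 0.04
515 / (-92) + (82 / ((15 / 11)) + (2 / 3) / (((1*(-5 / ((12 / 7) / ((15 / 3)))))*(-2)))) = 2635169 / 48300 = 54.56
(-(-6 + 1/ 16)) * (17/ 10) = 323/ 32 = 10.09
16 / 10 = 8 / 5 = 1.60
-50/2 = -25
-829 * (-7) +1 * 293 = 6096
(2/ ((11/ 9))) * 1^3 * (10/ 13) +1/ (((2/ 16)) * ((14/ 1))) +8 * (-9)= -70240/ 1001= -70.17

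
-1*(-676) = 676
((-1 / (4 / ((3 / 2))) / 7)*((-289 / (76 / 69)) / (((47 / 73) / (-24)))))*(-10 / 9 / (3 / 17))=41244635 / 12502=3299.04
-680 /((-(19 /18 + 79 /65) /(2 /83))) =1591200 /220531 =7.22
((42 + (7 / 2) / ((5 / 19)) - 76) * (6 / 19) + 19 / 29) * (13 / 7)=-210652 / 19285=-10.92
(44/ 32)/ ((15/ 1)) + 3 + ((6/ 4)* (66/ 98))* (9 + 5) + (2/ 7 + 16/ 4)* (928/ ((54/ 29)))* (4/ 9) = 3131497/ 3240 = 966.51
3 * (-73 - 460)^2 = 852267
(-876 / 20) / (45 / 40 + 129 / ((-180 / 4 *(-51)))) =-268056 / 7229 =-37.08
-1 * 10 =-10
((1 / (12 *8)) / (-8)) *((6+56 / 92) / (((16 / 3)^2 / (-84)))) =1197 / 47104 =0.03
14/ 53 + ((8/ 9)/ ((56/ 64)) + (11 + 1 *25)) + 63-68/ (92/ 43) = 5260396/ 76797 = 68.50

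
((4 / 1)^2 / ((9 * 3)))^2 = 256 / 729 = 0.35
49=49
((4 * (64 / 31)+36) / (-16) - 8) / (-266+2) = 445 / 10912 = 0.04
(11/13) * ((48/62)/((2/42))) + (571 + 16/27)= 6369187/10881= 585.35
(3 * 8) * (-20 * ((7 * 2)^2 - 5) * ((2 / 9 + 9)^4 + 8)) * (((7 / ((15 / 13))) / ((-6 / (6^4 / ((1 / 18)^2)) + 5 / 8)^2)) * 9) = -929509409562918912 / 10016231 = -92800316762.16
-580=-580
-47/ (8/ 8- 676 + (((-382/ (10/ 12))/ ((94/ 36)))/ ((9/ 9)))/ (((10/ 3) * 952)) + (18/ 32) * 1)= 105148400/ 1508975343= 0.07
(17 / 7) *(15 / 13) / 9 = 85 / 273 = 0.31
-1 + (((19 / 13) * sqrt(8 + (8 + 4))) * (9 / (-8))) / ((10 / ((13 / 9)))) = -19 * sqrt(5) / 40 - 1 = -2.06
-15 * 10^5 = -1500000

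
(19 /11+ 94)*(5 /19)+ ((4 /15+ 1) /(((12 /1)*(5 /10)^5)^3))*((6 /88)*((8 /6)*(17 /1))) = 5274469 /84645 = 62.31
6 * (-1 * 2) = -12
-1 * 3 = -3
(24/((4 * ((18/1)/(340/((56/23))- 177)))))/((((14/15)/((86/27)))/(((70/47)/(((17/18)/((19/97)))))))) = -21364550/1627563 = -13.13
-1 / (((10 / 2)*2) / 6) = -3 / 5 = -0.60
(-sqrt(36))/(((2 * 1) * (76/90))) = -135/38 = -3.55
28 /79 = 0.35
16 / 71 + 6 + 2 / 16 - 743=-418417 / 568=-736.65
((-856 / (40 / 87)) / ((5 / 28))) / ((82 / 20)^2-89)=1042608 / 7219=144.43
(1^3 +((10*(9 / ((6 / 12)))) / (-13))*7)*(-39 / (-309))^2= -16211 / 10609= -1.53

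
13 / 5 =2.60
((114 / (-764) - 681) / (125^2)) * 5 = -260199 / 1193750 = -0.22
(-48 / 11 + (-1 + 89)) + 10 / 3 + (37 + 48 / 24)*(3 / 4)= 15341 / 132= 116.22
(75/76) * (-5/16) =-375/1216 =-0.31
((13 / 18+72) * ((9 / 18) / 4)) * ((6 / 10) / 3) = 1309 / 720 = 1.82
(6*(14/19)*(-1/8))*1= -21/38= -0.55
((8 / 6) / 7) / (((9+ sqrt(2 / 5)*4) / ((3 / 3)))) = 60 / 2611-16*sqrt(10) / 7833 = 0.02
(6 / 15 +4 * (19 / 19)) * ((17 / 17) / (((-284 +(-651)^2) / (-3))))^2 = 0.00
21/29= 0.72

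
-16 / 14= -8 / 7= -1.14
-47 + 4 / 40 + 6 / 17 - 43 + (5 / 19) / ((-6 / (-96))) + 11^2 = 115193 / 3230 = 35.66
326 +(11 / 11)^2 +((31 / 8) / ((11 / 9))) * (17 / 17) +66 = 34863 / 88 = 396.17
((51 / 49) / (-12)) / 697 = -1 / 8036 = -0.00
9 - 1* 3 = 6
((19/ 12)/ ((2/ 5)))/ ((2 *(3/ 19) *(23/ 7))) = 3.81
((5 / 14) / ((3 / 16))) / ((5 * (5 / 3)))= 8 / 35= 0.23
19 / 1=19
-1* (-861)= 861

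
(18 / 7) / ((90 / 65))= 1.86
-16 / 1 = -16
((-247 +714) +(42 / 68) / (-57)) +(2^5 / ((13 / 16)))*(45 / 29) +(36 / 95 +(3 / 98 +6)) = 15946598216 / 29833895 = 534.51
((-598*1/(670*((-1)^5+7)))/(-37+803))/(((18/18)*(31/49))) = -14651/47729460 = -0.00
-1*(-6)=6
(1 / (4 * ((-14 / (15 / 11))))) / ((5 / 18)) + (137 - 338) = -61935 / 308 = -201.09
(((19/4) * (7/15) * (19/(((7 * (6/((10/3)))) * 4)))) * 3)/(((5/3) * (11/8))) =361/330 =1.09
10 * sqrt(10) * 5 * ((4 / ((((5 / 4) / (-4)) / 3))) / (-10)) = 192 * sqrt(10) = 607.16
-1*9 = -9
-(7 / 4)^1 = -7 / 4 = -1.75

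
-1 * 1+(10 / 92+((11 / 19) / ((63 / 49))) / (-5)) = -38597 / 39330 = -0.98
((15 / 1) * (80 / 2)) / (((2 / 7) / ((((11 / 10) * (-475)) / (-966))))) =26125 / 23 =1135.87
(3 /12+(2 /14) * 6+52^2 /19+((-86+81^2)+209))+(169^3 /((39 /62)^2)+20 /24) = 58440167179 /4788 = 12205548.70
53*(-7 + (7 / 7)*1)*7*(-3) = 6678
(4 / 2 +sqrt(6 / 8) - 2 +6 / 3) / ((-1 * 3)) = -2 / 3 - sqrt(3) / 6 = -0.96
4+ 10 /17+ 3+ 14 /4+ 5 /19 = 7333 /646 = 11.35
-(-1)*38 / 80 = 19 / 40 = 0.48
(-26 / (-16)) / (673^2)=13 / 3623432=0.00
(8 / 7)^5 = 32768 / 16807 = 1.95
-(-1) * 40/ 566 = 20/ 283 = 0.07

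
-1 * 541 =-541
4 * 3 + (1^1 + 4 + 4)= 21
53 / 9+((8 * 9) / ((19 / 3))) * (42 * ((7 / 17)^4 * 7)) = 1456363583 / 14282091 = 101.97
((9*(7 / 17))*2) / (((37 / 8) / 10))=10080 / 629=16.03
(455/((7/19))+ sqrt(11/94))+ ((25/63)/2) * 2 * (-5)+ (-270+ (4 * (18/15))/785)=sqrt(1034)/94+ 238131262/247275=963.36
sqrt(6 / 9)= sqrt(6) / 3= 0.82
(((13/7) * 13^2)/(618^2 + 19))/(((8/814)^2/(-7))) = -363930853/6111088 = -59.55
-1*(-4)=4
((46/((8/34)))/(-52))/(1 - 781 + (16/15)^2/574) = 25248825/5238310688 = 0.00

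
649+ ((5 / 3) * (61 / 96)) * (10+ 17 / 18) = 3424501 / 5184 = 660.59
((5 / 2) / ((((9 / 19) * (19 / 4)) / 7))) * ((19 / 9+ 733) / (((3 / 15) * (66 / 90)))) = 11578000 / 297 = 38983.16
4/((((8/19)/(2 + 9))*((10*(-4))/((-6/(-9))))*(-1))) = 209/120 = 1.74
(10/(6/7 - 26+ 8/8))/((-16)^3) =35/346112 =0.00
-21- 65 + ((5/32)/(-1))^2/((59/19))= -5195301/60416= -85.99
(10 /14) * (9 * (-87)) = -3915 /7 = -559.29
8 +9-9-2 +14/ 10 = 37/ 5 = 7.40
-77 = -77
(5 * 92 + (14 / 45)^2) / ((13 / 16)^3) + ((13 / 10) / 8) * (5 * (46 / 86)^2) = 112929849381769 / 131616997200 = 858.02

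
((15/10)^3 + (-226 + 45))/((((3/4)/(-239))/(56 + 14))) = 11886665/3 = 3962221.67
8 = 8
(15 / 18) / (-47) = -5 / 282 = -0.02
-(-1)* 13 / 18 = 13 / 18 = 0.72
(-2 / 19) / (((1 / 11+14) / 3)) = -0.02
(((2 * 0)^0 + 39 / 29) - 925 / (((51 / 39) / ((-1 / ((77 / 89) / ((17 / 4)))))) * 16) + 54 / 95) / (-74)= -2988022003 / 1004671360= -2.97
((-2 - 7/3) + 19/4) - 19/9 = -61/36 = -1.69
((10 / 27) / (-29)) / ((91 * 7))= -10 / 498771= -0.00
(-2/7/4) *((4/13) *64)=-1.41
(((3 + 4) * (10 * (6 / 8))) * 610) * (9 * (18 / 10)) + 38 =518843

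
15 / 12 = 5 / 4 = 1.25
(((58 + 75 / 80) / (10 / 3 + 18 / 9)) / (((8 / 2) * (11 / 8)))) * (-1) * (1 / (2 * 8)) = -2829 / 22528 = -0.13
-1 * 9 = -9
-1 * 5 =-5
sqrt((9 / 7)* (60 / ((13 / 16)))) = 24* sqrt(1365) / 91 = 9.74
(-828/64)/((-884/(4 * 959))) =198513/3536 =56.14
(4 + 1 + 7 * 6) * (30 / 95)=282 / 19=14.84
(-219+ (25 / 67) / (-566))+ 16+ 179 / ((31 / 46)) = 73605827 / 1175582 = 62.61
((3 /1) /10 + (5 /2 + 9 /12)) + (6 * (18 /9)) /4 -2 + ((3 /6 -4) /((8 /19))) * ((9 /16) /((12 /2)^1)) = 9653 /2560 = 3.77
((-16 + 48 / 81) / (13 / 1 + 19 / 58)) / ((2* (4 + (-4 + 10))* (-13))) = 464 / 104355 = 0.00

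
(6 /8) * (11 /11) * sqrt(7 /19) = 3 * sqrt(133) /76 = 0.46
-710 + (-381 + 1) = -1090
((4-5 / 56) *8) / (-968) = -219 / 6776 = -0.03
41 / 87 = 0.47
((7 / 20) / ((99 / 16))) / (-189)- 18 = -240574 / 13365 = -18.00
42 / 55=0.76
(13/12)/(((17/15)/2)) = 65/34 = 1.91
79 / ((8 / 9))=711 / 8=88.88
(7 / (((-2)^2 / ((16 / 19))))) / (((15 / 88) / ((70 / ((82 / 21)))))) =120736 / 779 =154.99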